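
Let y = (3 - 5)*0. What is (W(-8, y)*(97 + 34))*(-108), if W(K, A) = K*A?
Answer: 0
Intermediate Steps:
y = 0 (y = -2*0 = 0)
W(K, A) = A*K
(W(-8, y)*(97 + 34))*(-108) = ((0*(-8))*(97 + 34))*(-108) = (0*131)*(-108) = 0*(-108) = 0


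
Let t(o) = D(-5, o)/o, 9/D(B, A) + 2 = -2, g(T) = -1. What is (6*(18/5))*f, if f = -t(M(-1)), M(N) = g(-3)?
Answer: -243/5 ≈ -48.600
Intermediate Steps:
D(B, A) = -9/4 (D(B, A) = 9/(-2 - 2) = 9/(-4) = 9*(-¼) = -9/4)
M(N) = -1
t(o) = -9/(4*o)
f = -9/4 (f = -(-9)/(4*(-1)) = -(-9)*(-1)/4 = -1*9/4 = -9/4 ≈ -2.2500)
(6*(18/5))*f = (6*(18/5))*(-9/4) = (108/5)*(-9/4) = -243/5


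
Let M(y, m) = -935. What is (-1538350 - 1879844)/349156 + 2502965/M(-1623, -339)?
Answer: -87712125893/32646086 ≈ -2686.8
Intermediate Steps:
(-1538350 - 1879844)/349156 + 2502965/M(-1623, -339) = (-1538350 - 1879844)/349156 + 2502965/(-935) = -3418194*1/349156 + 2502965*(-1/935) = -1709097/174578 - 500593/187 = -87712125893/32646086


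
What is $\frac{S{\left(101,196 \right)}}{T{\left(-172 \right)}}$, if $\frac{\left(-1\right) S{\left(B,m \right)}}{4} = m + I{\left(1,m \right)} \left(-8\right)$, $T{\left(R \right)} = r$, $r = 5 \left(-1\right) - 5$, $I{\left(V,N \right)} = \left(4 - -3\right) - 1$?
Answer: $\frac{296}{5} \approx 59.2$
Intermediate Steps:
$I{\left(V,N \right)} = 6$ ($I{\left(V,N \right)} = \left(4 + 3\right) - 1 = 7 - 1 = 6$)
$r = -10$ ($r = -5 - 5 = -10$)
$T{\left(R \right)} = -10$
$S{\left(B,m \right)} = 192 - 4 m$ ($S{\left(B,m \right)} = - 4 \left(m + 6 \left(-8\right)\right) = - 4 \left(m - 48\right) = - 4 \left(-48 + m\right) = 192 - 4 m$)
$\frac{S{\left(101,196 \right)}}{T{\left(-172 \right)}} = \frac{192 - 784}{-10} = \left(192 - 784\right) \left(- \frac{1}{10}\right) = \left(-592\right) \left(- \frac{1}{10}\right) = \frac{296}{5}$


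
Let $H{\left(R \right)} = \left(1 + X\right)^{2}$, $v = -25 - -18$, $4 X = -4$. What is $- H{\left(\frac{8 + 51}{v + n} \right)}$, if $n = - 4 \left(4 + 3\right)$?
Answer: $0$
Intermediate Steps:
$X = -1$ ($X = \frac{1}{4} \left(-4\right) = -1$)
$v = -7$ ($v = -25 + 18 = -7$)
$n = -28$ ($n = \left(-4\right) 7 = -28$)
$H{\left(R \right)} = 0$ ($H{\left(R \right)} = \left(1 - 1\right)^{2} = 0^{2} = 0$)
$- H{\left(\frac{8 + 51}{v + n} \right)} = \left(-1\right) 0 = 0$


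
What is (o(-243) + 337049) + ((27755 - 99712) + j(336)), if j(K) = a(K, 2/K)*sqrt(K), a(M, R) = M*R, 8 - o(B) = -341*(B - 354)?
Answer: 61523 + 8*sqrt(21) ≈ 61560.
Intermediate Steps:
o(B) = -120706 + 341*B (o(B) = 8 - (-341)*(B - 354) = 8 - (-341)*(-354 + B) = 8 - (120714 - 341*B) = 8 + (-120714 + 341*B) = -120706 + 341*B)
j(K) = 2*sqrt(K) (j(K) = (K*(2/K))*sqrt(K) = 2*sqrt(K))
(o(-243) + 337049) + ((27755 - 99712) + j(336)) = ((-120706 + 341*(-243)) + 337049) + ((27755 - 99712) + 2*sqrt(336)) = ((-120706 - 82863) + 337049) + (-71957 + 2*(4*sqrt(21))) = (-203569 + 337049) + (-71957 + 8*sqrt(21)) = 133480 + (-71957 + 8*sqrt(21)) = 61523 + 8*sqrt(21)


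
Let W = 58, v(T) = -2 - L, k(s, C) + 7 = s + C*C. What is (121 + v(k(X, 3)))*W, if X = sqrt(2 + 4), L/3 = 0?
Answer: 6902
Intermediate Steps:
L = 0 (L = 3*0 = 0)
X = sqrt(6) ≈ 2.4495
k(s, C) = -7 + s + C**2 (k(s, C) = -7 + (s + C*C) = -7 + (s + C**2) = -7 + s + C**2)
v(T) = -2 (v(T) = -2 - 1*0 = -2 + 0 = -2)
(121 + v(k(X, 3)))*W = (121 - 2)*58 = 119*58 = 6902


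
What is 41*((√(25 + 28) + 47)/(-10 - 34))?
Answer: -1927/44 - 41*√53/44 ≈ -50.579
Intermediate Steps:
41*((√(25 + 28) + 47)/(-10 - 34)) = 41*((√53 + 47)/(-44)) = 41*((47 + √53)*(-1/44)) = 41*(-47/44 - √53/44) = -1927/44 - 41*√53/44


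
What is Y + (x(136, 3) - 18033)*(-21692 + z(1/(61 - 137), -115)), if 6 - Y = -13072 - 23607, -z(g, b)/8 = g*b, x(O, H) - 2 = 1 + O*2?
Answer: 7323705539/19 ≈ 3.8546e+8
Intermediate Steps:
x(O, H) = 3 + 2*O (x(O, H) = 2 + (1 + O*2) = 2 + (1 + 2*O) = 3 + 2*O)
z(g, b) = -8*b*g (z(g, b) = -8*g*b = -8*b*g)
Y = 36685 (Y = 6 - (-13072 - 23607) = 6 - 1*(-36679) = 6 + 36679 = 36685)
Y + (x(136, 3) - 18033)*(-21692 + z(1/(61 - 137), -115)) = 36685 + ((3 + 2*136) - 18033)*(-21692 - 8*(-115)/(61 - 137)) = 36685 + ((3 + 272) - 18033)*(-21692 - 8*(-115)/(-76)) = 36685 + (275 - 18033)*(-21692 - 8*(-115)*(-1/76)) = 36685 - 17758*(-21692 - 230/19) = 36685 - 17758*(-412378/19) = 36685 + 7323008524/19 = 7323705539/19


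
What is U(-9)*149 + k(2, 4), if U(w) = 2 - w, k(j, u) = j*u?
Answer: 1647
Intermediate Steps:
U(-9)*149 + k(2, 4) = (2 - 1*(-9))*149 + 2*4 = (2 + 9)*149 + 8 = 11*149 + 8 = 1639 + 8 = 1647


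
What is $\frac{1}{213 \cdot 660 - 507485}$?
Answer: $- \frac{1}{366905} \approx -2.7255 \cdot 10^{-6}$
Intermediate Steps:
$\frac{1}{213 \cdot 660 - 507485} = \frac{1}{140580 - 507485} = \frac{1}{-366905} = - \frac{1}{366905}$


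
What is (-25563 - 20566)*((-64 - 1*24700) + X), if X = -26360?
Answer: 2358298996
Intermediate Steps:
(-25563 - 20566)*((-64 - 1*24700) + X) = (-25563 - 20566)*((-64 - 1*24700) - 26360) = -46129*((-64 - 24700) - 26360) = -46129*(-24764 - 26360) = -46129*(-51124) = 2358298996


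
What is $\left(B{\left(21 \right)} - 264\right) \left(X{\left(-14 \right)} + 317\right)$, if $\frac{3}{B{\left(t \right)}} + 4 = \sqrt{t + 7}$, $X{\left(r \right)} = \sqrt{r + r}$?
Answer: $-83371 + 7 i + \frac{317 \sqrt{7}}{2} - 526 i \sqrt{7} \approx -82952.0 - 1384.7 i$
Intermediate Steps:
$X{\left(r \right)} = \sqrt{2} \sqrt{r}$ ($X{\left(r \right)} = \sqrt{2 r} = \sqrt{2} \sqrt{r}$)
$B{\left(t \right)} = \frac{3}{-4 + \sqrt{7 + t}}$ ($B{\left(t \right)} = \frac{3}{-4 + \sqrt{t + 7}} = \frac{3}{-4 + \sqrt{7 + t}}$)
$\left(B{\left(21 \right)} - 264\right) \left(X{\left(-14 \right)} + 317\right) = \left(\frac{3}{-4 + \sqrt{7 + 21}} - 264\right) \left(\sqrt{2} \sqrt{-14} + 317\right) = \left(\frac{3}{-4 + \sqrt{28}} - 264\right) \left(\sqrt{2} i \sqrt{14} + 317\right) = \left(\frac{3}{-4 + 2 \sqrt{7}} - 264\right) \left(2 i \sqrt{7} + 317\right) = \left(-264 + \frac{3}{-4 + 2 \sqrt{7}}\right) \left(317 + 2 i \sqrt{7}\right)$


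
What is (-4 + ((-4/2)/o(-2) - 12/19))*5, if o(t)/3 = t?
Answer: -1225/57 ≈ -21.491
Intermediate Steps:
o(t) = 3*t
(-4 + ((-4/2)/o(-2) - 12/19))*5 = (-4 + ((-4/2)/((3*(-2))) - 12/19))*5 = (-4 + (-4*½/(-6) - 12*1/19))*5 = (-4 + (-2*(-⅙) - 12/19))*5 = (-4 + (⅓ - 12/19))*5 = (-4 - 17/57)*5 = -245/57*5 = -1225/57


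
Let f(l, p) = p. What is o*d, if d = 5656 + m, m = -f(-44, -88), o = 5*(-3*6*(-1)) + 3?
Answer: 534192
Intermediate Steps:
o = 93 (o = 5*(-18*(-1)) + 3 = 5*18 + 3 = 90 + 3 = 93)
m = 88 (m = -1*(-88) = 88)
d = 5744 (d = 5656 + 88 = 5744)
o*d = 93*5744 = 534192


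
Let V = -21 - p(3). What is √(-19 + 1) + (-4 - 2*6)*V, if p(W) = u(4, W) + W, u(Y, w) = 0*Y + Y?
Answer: 448 + 3*I*√2 ≈ 448.0 + 4.2426*I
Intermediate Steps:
u(Y, w) = Y (u(Y, w) = 0 + Y = Y)
p(W) = 4 + W
V = -28 (V = -21 - (4 + 3) = -21 - 1*7 = -21 - 7 = -28)
√(-19 + 1) + (-4 - 2*6)*V = √(-19 + 1) + (-4 - 2*6)*(-28) = √(-18) + (-4 - 12)*(-28) = 3*I*√2 - 16*(-28) = 3*I*√2 + 448 = 448 + 3*I*√2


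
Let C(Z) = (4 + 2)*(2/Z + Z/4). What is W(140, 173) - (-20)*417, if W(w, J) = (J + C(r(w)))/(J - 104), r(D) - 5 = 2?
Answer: 8059033/966 ≈ 8342.7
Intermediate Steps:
r(D) = 7 (r(D) = 5 + 2 = 7)
C(Z) = 12/Z + 3*Z/2 (C(Z) = 6*(2/Z + Z*(1/4)) = 6*(2/Z + Z/4) = 12/Z + 3*Z/2)
W(w, J) = (171/14 + J)/(-104 + J) (W(w, J) = (J + (12/7 + (3/2)*7))/(J - 104) = (J + (12*(1/7) + 21/2))/(-104 + J) = (J + (12/7 + 21/2))/(-104 + J) = (J + 171/14)/(-104 + J) = (171/14 + J)/(-104 + J))
W(140, 173) - (-20)*417 = (171/14 + 173)/(-104 + 173) - (-20)*417 = (2593/14)/69 - 1*(-8340) = (1/69)*(2593/14) + 8340 = 2593/966 + 8340 = 8059033/966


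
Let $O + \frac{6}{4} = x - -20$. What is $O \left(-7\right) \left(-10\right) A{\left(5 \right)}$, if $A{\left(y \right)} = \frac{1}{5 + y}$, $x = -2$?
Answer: $\frac{231}{2} \approx 115.5$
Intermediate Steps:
$O = \frac{33}{2}$ ($O = - \frac{3}{2} - -18 = - \frac{3}{2} + \left(-2 + 20\right) = - \frac{3}{2} + 18 = \frac{33}{2} \approx 16.5$)
$O \left(-7\right) \left(-10\right) A{\left(5 \right)} = \frac{33 \frac{\left(-7\right) \left(-10\right)}{5 + 5}}{2} = \frac{33 \cdot \frac{70}{10}}{2} = \frac{33 \cdot 70 \cdot \frac{1}{10}}{2} = \frac{33}{2} \cdot 7 = \frac{231}{2}$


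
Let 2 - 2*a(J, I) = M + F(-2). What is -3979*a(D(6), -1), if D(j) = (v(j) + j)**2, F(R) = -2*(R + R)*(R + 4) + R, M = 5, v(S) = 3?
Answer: 67643/2 ≈ 33822.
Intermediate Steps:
F(R) = R - 4*R*(4 + R) (F(R) = -2*2*R*(4 + R) + R = -4*R*(4 + R) + R = R - 4*R*(4 + R))
D(j) = (3 + j)**2
a(J, I) = -17/2 (a(J, I) = 1 - (5 - 1*(-2)*(15 + 4*(-2)))/2 = 1 - (5 - 1*(-2)*(15 - 8))/2 = 1 - (5 - 1*(-2)*7)/2 = 1 - (5 + 14)/2 = 1 - 1/2*19 = 1 - 19/2 = -17/2)
-3979*a(D(6), -1) = -3979*(-17/2) = 67643/2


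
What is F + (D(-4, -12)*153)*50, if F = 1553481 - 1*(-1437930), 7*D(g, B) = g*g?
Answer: 21062277/7 ≈ 3.0089e+6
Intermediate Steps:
D(g, B) = g²/7 (D(g, B) = (g*g)/7 = g²/7)
F = 2991411 (F = 1553481 + 1437930 = 2991411)
F + (D(-4, -12)*153)*50 = 2991411 + (((⅐)*(-4)²)*153)*50 = 2991411 + (((⅐)*16)*153)*50 = 2991411 + ((16/7)*153)*50 = 2991411 + (2448/7)*50 = 2991411 + 122400/7 = 21062277/7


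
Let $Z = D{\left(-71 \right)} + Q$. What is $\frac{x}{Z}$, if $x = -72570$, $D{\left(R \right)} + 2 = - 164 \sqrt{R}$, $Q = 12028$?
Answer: $- \frac{72727235}{12211191} - \frac{991790 i \sqrt{71}}{12211191} \approx -5.9558 - 0.68437 i$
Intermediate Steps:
$D{\left(R \right)} = -2 - 164 \sqrt{R}$
$Z = 12026 - 164 i \sqrt{71}$ ($Z = \left(-2 - 164 \sqrt{-71}\right) + 12028 = \left(-2 - 164 i \sqrt{71}\right) + 12028 = 12026 - 164 i \sqrt{71} \approx 12026.0 - 1381.9 i$)
$\frac{x}{Z} = - \frac{72570}{12026 - 164 i \sqrt{71}}$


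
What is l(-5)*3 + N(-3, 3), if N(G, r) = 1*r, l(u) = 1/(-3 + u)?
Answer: 21/8 ≈ 2.6250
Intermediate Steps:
N(G, r) = r
l(-5)*3 + N(-3, 3) = 3/(-3 - 5) + 3 = 3/(-8) + 3 = -⅛*3 + 3 = -3/8 + 3 = 21/8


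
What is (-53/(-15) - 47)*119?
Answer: -77588/15 ≈ -5172.5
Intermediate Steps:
(-53/(-15) - 47)*119 = (-53*(-1/15) - 47)*119 = (53/15 - 47)*119 = -652/15*119 = -77588/15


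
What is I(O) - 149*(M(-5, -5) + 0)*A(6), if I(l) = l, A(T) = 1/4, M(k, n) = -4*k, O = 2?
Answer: -743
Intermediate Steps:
A(T) = ¼
I(O) - 149*(M(-5, -5) + 0)*A(6) = 2 - 149*(-4*(-5) + 0)/4 = 2 - 149*(20 + 0)/4 = 2 - 2980/4 = 2 - 149*5 = 2 - 745 = -743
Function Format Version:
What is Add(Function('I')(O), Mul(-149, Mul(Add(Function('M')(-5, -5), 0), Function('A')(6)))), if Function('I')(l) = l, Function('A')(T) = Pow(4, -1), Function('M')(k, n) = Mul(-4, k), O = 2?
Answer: -743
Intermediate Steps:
Function('A')(T) = Rational(1, 4)
Add(Function('I')(O), Mul(-149, Mul(Add(Function('M')(-5, -5), 0), Function('A')(6)))) = Add(2, Mul(-149, Mul(Add(Mul(-4, -5), 0), Rational(1, 4)))) = Add(2, Mul(-149, Mul(Add(20, 0), Rational(1, 4)))) = Add(2, Mul(-149, Mul(20, Rational(1, 4)))) = Add(2, Mul(-149, 5)) = Add(2, -745) = -743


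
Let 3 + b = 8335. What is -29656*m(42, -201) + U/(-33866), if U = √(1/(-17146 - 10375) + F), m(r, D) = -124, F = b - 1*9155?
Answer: 3677344 - I*√155836176366/466013093 ≈ 3.6773e+6 - 0.0008471*I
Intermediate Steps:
b = 8332 (b = -3 + 8335 = 8332)
F = -823 (F = 8332 - 1*9155 = 8332 - 9155 = -823)
U = 2*I*√155836176366/27521 (U = √(1/(-17146 - 10375) - 823) = √(1/(-27521) - 823) = √(-1/27521 - 823) = √(-22649784/27521) = 2*I*√155836176366/27521 ≈ 28.688*I)
-29656*m(42, -201) + U/(-33866) = -29656/(1/(-124)) + (2*I*√155836176366/27521)/(-33866) = -29656/(-1/124) + (2*I*√155836176366/27521)*(-1/33866) = -29656*(-124) - I*√155836176366/466013093 = 3677344 - I*√155836176366/466013093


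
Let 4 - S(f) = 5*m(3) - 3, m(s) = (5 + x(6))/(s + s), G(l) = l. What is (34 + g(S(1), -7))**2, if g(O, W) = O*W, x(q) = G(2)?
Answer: 24025/36 ≈ 667.36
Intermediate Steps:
x(q) = 2
m(s) = 7/(2*s) (m(s) = (5 + 2)/(s + s) = 7/((2*s)) = 7*(1/(2*s)) = 7/(2*s))
S(f) = 7/6 (S(f) = 4 - (5*((7/2)/3) - 3) = 4 - (5*((7/2)*(1/3)) - 3) = 4 - (5*(7/6) - 3) = 4 - (35/6 - 3) = 4 - 1*17/6 = 4 - 17/6 = 7/6)
(34 + g(S(1), -7))**2 = (34 + (7/6)*(-7))**2 = (34 - 49/6)**2 = (155/6)**2 = 24025/36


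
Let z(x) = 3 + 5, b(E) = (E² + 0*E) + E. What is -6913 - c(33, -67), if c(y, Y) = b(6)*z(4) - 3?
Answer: -7246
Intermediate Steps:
b(E) = E + E² (b(E) = (E² + 0) + E = E² + E = E + E²)
z(x) = 8
c(y, Y) = 333 (c(y, Y) = (6*(1 + 6))*8 - 3 = (6*7)*8 - 3 = 42*8 - 3 = 336 - 3 = 333)
-6913 - c(33, -67) = -6913 - 1*333 = -6913 - 333 = -7246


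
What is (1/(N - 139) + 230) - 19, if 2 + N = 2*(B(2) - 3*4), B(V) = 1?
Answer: 34392/163 ≈ 210.99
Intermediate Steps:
N = -24 (N = -2 + 2*(1 - 3*4) = -2 + 2*(1 - 12) = -2 + 2*(-11) = -2 - 22 = -24)
(1/(N - 139) + 230) - 19 = (1/(-24 - 139) + 230) - 19 = (1/(-163) + 230) - 19 = (-1/163 + 230) - 19 = 37489/163 - 19 = 34392/163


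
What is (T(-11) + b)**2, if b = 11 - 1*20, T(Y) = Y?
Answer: 400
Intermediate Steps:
b = -9 (b = 11 - 20 = -9)
(T(-11) + b)**2 = (-11 - 9)**2 = (-20)**2 = 400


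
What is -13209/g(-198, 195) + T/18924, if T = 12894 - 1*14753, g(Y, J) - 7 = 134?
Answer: -83409745/889428 ≈ -93.779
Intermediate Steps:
g(Y, J) = 141 (g(Y, J) = 7 + 134 = 141)
T = -1859 (T = 12894 - 14753 = -1859)
-13209/g(-198, 195) + T/18924 = -13209/141 - 1859/18924 = -13209*1/141 - 1859*1/18924 = -4403/47 - 1859/18924 = -83409745/889428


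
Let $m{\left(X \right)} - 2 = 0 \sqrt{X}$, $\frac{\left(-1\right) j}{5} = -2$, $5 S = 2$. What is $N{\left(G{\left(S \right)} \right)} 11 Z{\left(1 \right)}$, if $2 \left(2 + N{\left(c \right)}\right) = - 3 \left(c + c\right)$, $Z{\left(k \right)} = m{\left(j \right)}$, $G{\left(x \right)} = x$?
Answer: $- \frac{352}{5} \approx -70.4$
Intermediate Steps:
$S = \frac{2}{5}$ ($S = \frac{1}{5} \cdot 2 = \frac{2}{5} \approx 0.4$)
$j = 10$ ($j = \left(-5\right) \left(-2\right) = 10$)
$m{\left(X \right)} = 2$ ($m{\left(X \right)} = 2 + 0 \sqrt{X} = 2 + 0 = 2$)
$Z{\left(k \right)} = 2$
$N{\left(c \right)} = -2 - 3 c$ ($N{\left(c \right)} = -2 + \frac{\left(-3\right) \left(c + c\right)}{2} = -2 + \frac{\left(-3\right) 2 c}{2} = -2 + \frac{\left(-6\right) c}{2} = -2 - 3 c$)
$N{\left(G{\left(S \right)} \right)} 11 Z{\left(1 \right)} = \left(-2 - \frac{6}{5}\right) 11 \cdot 2 = \left(- \frac{16}{5}\right) 11 \cdot 2 = \left(- \frac{176}{5}\right) 2 = - \frac{352}{5}$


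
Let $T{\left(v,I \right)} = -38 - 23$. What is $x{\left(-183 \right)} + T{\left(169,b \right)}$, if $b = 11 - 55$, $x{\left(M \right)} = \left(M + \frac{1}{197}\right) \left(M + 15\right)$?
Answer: $\frac{6044383}{197} \approx 30682.0$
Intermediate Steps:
$x{\left(M \right)} = \left(15 + M\right) \left(\frac{1}{197} + M\right)$ ($x{\left(M \right)} = \left(M + \frac{1}{197}\right) \left(15 + M\right) = \left(\frac{1}{197} + M\right) \left(15 + M\right) = \left(15 + M\right) \left(\frac{1}{197} + M\right)$)
$b = -44$ ($b = 11 - 55 = -44$)
$T{\left(v,I \right)} = -61$
$x{\left(-183 \right)} + T{\left(169,b \right)} = \left(\frac{15}{197} + \left(-183\right)^{2} + \frac{2956}{197} \left(-183\right)\right) - 61 = \left(\frac{15}{197} + 33489 - \frac{540948}{197}\right) - 61 = \frac{6056400}{197} - 61 = \frac{6044383}{197}$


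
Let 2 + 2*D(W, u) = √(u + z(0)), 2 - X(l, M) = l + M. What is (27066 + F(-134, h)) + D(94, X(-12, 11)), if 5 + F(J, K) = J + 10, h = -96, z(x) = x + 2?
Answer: 26936 + √5/2 ≈ 26937.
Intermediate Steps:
z(x) = 2 + x
X(l, M) = 2 - M - l (X(l, M) = 2 - (l + M) = 2 - (M + l) = 2 + (-M - l) = 2 - M - l)
F(J, K) = 5 + J (F(J, K) = -5 + (J + 10) = -5 + (10 + J) = 5 + J)
D(W, u) = -1 + √(2 + u)/2 (D(W, u) = -1 + √(u + (2 + 0))/2 = -1 + √(u + 2)/2 = -1 + √(2 + u)/2)
(27066 + F(-134, h)) + D(94, X(-12, 11)) = (27066 + (5 - 134)) + (-1 + √(2 + (2 - 1*11 - 1*(-12)))/2) = (27066 - 129) + (-1 + √(2 + (2 - 11 + 12))/2) = 26937 + (-1 + √(2 + 3)/2) = 26937 + (-1 + √5/2) = 26936 + √5/2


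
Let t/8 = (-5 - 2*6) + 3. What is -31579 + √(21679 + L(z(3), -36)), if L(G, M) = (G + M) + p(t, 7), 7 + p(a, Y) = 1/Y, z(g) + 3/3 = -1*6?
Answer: -31579 + 2*√264957/7 ≈ -31432.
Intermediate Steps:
t = -112 (t = 8*((-5 - 2*6) + 3) = 8*((-5 - 12) + 3) = 8*(-17 + 3) = 8*(-14) = -112)
z(g) = -7 (z(g) = -1 - 1*6 = -1 - 6 = -7)
p(a, Y) = -7 + 1/Y
L(G, M) = -48/7 + G + M (L(G, M) = (G + M) + (-7 + 1/7) = (G + M) + (-7 + ⅐) = (G + M) - 48/7 = -48/7 + G + M)
-31579 + √(21679 + L(z(3), -36)) = -31579 + √(21679 + (-48/7 - 7 - 36)) = -31579 + √(21679 - 349/7) = -31579 + √(151404/7) = -31579 + 2*√264957/7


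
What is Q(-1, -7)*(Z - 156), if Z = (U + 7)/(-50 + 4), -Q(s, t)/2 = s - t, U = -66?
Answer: 42702/23 ≈ 1856.6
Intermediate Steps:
Q(s, t) = -2*s + 2*t (Q(s, t) = -2*(s - t) = -2*s + 2*t)
Z = 59/46 (Z = (-66 + 7)/(-50 + 4) = -59/(-46) = -59*(-1/46) = 59/46 ≈ 1.2826)
Q(-1, -7)*(Z - 156) = (-2*(-1) + 2*(-7))*(59/46 - 156) = (2 - 14)*(-7117/46) = -12*(-7117/46) = 42702/23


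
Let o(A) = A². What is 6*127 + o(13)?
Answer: 931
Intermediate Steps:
6*127 + o(13) = 6*127 + 13² = 762 + 169 = 931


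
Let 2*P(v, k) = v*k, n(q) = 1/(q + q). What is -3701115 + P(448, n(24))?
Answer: -11103331/3 ≈ -3.7011e+6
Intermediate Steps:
n(q) = 1/(2*q)
P(v, k) = k*v/2 (P(v, k) = (v*k)/2 = (k*v)/2 = k*v/2)
-3701115 + P(448, n(24)) = -3701115 + (½)*((½)/24)*448 = -3701115 + (½)*((½)*(1/24))*448 = -3701115 + (½)*(1/48)*448 = -3701115 + 14/3 = -11103331/3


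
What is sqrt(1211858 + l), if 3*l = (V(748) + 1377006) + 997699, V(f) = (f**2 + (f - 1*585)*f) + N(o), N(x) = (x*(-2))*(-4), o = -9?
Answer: sqrt(2230545) ≈ 1493.5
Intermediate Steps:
N(x) = 8*x (N(x) = -2*x*(-4) = 8*x)
V(f) = -72 + f**2 + f*(-585 + f) (V(f) = (f**2 + (f - 1*585)*f) + 8*(-9) = (f**2 + (f - 585)*f) - 72 = (f**2 + (-585 + f)*f) - 72 = (f**2 + f*(-585 + f)) - 72 = -72 + f**2 + f*(-585 + f))
l = 1018687 (l = (((-72 - 585*748 + 2*748**2) + 1377006) + 997699)/3 = (((-72 - 437580 + 2*559504) + 1377006) + 997699)/3 = (((-72 - 437580 + 1119008) + 1377006) + 997699)/3 = ((681356 + 1377006) + 997699)/3 = (2058362 + 997699)/3 = (1/3)*3056061 = 1018687)
sqrt(1211858 + l) = sqrt(1211858 + 1018687) = sqrt(2230545)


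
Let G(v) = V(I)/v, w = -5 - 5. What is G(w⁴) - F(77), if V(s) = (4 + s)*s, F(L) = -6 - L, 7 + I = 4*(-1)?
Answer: 830077/10000 ≈ 83.008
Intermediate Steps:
w = -10
I = -11 (I = -7 + 4*(-1) = -7 - 4 = -11)
V(s) = s*(4 + s)
G(v) = 77/v (G(v) = (-11*(4 - 11))/v = (-11*(-7))/v = 77/v)
G(w⁴) - F(77) = 77/((-10)⁴) - (-6 - 1*77) = 77/10000 - (-6 - 77) = 77*(1/10000) - 1*(-83) = 77/10000 + 83 = 830077/10000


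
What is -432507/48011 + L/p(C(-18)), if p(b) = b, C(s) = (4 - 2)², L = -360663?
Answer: -17317521321/192044 ≈ -90175.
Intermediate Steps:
C(s) = 4 (C(s) = 2² = 4)
-432507/48011 + L/p(C(-18)) = -432507/48011 - 360663/4 = -17317521321/192044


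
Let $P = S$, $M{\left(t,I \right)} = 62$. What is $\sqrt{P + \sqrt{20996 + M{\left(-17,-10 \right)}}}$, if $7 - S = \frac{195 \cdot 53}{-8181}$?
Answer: $\frac{\sqrt{6827802 + 826281 \sqrt{21058}}}{909} \approx 12.385$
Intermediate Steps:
$S = \frac{22534}{2727}$ ($S = 7 - \frac{195 \cdot 53}{-8181} = 7 - 10335 \left(- \frac{1}{8181}\right) = 7 - - \frac{3445}{2727} = 7 + \frac{3445}{2727} = \frac{22534}{2727} \approx 8.2633$)
$P = \frac{22534}{2727} \approx 8.2633$
$\sqrt{P + \sqrt{20996 + M{\left(-17,-10 \right)}}} = \sqrt{\frac{22534}{2727} + \sqrt{20996 + 62}} = \sqrt{\frac{22534}{2727} + \sqrt{21058}}$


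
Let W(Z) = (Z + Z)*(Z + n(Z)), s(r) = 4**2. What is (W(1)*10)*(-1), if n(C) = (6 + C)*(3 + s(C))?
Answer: -2680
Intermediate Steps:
s(r) = 16
n(C) = 114 + 19*C (n(C) = (6 + C)*(3 + 16) = (6 + C)*19 = 114 + 19*C)
W(Z) = 2*Z*(114 + 20*Z) (W(Z) = (Z + Z)*(Z + (114 + 19*Z)) = (2*Z)*(114 + 20*Z) = 2*Z*(114 + 20*Z))
(W(1)*10)*(-1) = ((4*1*(57 + 10*1))*10)*(-1) = ((4*1*(57 + 10))*10)*(-1) = ((4*1*67)*10)*(-1) = (268*10)*(-1) = 2680*(-1) = -2680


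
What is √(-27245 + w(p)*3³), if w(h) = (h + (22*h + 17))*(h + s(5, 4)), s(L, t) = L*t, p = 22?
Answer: √565837 ≈ 752.22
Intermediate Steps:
w(h) = (17 + 23*h)*(20 + h) (w(h) = (h + (22*h + 17))*(h + 5*4) = (h + (17 + 22*h))*(h + 20) = (17 + 23*h)*(20 + h))
√(-27245 + w(p)*3³) = √(-27245 + (340 + 23*22² + 477*22)*3³) = √(-27245 + (340 + 23*484 + 10494)*27) = √(-27245 + (340 + 11132 + 10494)*27) = √(-27245 + 21966*27) = √(-27245 + 593082) = √565837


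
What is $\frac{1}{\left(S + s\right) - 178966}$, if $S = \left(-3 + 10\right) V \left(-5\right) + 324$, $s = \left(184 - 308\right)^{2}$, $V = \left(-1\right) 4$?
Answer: $- \frac{1}{163126} \approx -6.1302 \cdot 10^{-6}$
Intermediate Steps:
$V = -4$
$s = 15376$ ($s = \left(-124\right)^{2} = 15376$)
$S = 464$ ($S = \left(-3 + 10\right) \left(-4\right) \left(-5\right) + 324 = 7 \left(-4\right) \left(-5\right) + 324 = \left(-28\right) \left(-5\right) + 324 = 140 + 324 = 464$)
$\frac{1}{\left(S + s\right) - 178966} = \frac{1}{\left(464 + 15376\right) - 178966} = \frac{1}{15840 - 178966} = \frac{1}{-163126} = - \frac{1}{163126}$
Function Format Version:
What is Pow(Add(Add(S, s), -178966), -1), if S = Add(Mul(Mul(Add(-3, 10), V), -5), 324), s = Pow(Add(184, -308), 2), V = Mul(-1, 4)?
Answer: Rational(-1, 163126) ≈ -6.1302e-6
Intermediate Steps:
V = -4
s = 15376 (s = Pow(-124, 2) = 15376)
S = 464 (S = Add(Mul(Mul(Add(-3, 10), -4), -5), 324) = Add(Mul(Mul(7, -4), -5), 324) = Add(Mul(-28, -5), 324) = Add(140, 324) = 464)
Pow(Add(Add(S, s), -178966), -1) = Pow(Add(Add(464, 15376), -178966), -1) = Pow(Add(15840, -178966), -1) = Pow(-163126, -1) = Rational(-1, 163126)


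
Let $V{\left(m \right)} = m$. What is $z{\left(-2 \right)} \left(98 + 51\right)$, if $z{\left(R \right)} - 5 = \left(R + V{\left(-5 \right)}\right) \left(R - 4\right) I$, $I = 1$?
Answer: $7003$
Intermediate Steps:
$z{\left(R \right)} = 5 + \left(-5 + R\right) \left(-4 + R\right)$ ($z{\left(R \right)} = 5 + \left(R - 5\right) \left(R - 4\right) 1 = 5 + \left(-5 + R\right) \left(-4 + R\right) 1 = 5 + \left(-5 + R\right) \left(-4 + R\right)$)
$z{\left(-2 \right)} \left(98 + 51\right) = \left(25 + \left(-2\right)^{2} - -18\right) \left(98 + 51\right) = \left(25 + 4 + 18\right) 149 = 47 \cdot 149 = 7003$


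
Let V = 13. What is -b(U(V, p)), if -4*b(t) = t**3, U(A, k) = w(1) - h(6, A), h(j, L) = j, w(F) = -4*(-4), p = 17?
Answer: 250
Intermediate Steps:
w(F) = 16
U(A, k) = 10 (U(A, k) = 16 - 1*6 = 16 - 6 = 10)
b(t) = -t**3/4
-b(U(V, p)) = -(-1)*10**3/4 = -(-1)*1000/4 = -1*(-250) = 250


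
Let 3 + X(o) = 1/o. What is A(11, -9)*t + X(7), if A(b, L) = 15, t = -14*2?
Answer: -2960/7 ≈ -422.86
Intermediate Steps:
X(o) = -3 + 1/o
t = -28
A(11, -9)*t + X(7) = 15*(-28) + (-3 + 1/7) = -420 + (-3 + 1/7) = -420 - 20/7 = -2960/7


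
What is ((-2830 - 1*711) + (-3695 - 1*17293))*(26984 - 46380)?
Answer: 475764484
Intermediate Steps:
((-2830 - 1*711) + (-3695 - 1*17293))*(26984 - 46380) = ((-2830 - 711) + (-3695 - 17293))*(-19396) = (-3541 - 20988)*(-19396) = -24529*(-19396) = 475764484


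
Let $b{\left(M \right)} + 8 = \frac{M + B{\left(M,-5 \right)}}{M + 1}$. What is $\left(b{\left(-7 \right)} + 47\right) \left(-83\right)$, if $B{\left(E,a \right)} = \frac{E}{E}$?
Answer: $-3320$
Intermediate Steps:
$B{\left(E,a \right)} = 1$
$b{\left(M \right)} = -7$ ($b{\left(M \right)} = -8 + \frac{M + 1}{M + 1} = -8 + \frac{1 + M}{1 + M} = -8 + 1 = -7$)
$\left(b{\left(-7 \right)} + 47\right) \left(-83\right) = \left(-7 + 47\right) \left(-83\right) = 40 \left(-83\right) = -3320$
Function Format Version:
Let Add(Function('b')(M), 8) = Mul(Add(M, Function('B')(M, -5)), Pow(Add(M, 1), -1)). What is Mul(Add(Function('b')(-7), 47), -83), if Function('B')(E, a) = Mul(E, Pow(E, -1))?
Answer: -3320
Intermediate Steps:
Function('B')(E, a) = 1
Function('b')(M) = -7 (Function('b')(M) = Add(-8, Mul(Add(M, 1), Pow(Add(M, 1), -1))) = Add(-8, Mul(Add(1, M), Pow(Add(1, M), -1))) = Add(-8, 1) = -7)
Mul(Add(Function('b')(-7), 47), -83) = Mul(Add(-7, 47), -83) = Mul(40, -83) = -3320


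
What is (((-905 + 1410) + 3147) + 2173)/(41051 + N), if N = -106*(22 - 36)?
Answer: 1165/8507 ≈ 0.13695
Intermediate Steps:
N = 1484 (N = -106*(-14) = 1484)
(((-905 + 1410) + 3147) + 2173)/(41051 + N) = (((-905 + 1410) + 3147) + 2173)/(41051 + 1484) = ((505 + 3147) + 2173)/42535 = (3652 + 2173)*(1/42535) = 5825*(1/42535) = 1165/8507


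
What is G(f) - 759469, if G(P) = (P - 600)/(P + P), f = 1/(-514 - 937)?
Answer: -648337/2 ≈ -3.2417e+5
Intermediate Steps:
f = -1/1451 (f = 1/(-1451) = -1/1451 ≈ -0.00068918)
G(P) = (-600 + P)/(2*P) (G(P) = (-600 + P)/((2*P)) = (-600 + P)*(1/(2*P)) = (-600 + P)/(2*P))
G(f) - 759469 = (-600 - 1/1451)/(2*(-1/1451)) - 759469 = (1/2)*(-1451)*(-870601/1451) - 759469 = 870601/2 - 759469 = -648337/2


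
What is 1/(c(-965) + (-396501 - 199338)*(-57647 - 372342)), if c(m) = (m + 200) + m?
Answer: 1/256204214041 ≈ 3.9031e-12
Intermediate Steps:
c(m) = 200 + 2*m (c(m) = (200 + m) + m = 200 + 2*m)
1/(c(-965) + (-396501 - 199338)*(-57647 - 372342)) = 1/((200 + 2*(-965)) + (-396501 - 199338)*(-57647 - 372342)) = 1/((200 - 1930) - 595839*(-429989)) = 1/(-1730 + 256204215771) = 1/256204214041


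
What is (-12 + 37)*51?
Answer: 1275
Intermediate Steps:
(-12 + 37)*51 = 25*51 = 1275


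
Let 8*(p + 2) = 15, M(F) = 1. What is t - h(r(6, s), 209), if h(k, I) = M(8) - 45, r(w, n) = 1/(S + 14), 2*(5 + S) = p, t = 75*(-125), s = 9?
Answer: -9331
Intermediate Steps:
p = -1/8 (p = -2 + (1/8)*15 = -2 + 15/8 = -1/8 ≈ -0.12500)
t = -9375
S = -81/16 (S = -5 + (1/2)*(-1/8) = -5 - 1/16 = -81/16 ≈ -5.0625)
r(w, n) = 16/143 (r(w, n) = 1/(-81/16 + 14) = 1/(143/16) = 16/143)
h(k, I) = -44 (h(k, I) = 1 - 45 = -44)
t - h(r(6, s), 209) = -9375 - 1*(-44) = -9375 + 44 = -9331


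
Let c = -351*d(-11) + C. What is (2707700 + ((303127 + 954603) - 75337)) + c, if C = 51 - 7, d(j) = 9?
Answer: 3886978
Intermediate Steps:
C = 44
c = -3115 (c = -351*9 + 44 = -3159 + 44 = -3115)
(2707700 + ((303127 + 954603) - 75337)) + c = (2707700 + ((303127 + 954603) - 75337)) - 3115 = (2707700 + (1257730 - 75337)) - 3115 = (2707700 + 1182393) - 3115 = 3890093 - 3115 = 3886978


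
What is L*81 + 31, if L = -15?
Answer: -1184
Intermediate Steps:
L*81 + 31 = -15*81 + 31 = -1215 + 31 = -1184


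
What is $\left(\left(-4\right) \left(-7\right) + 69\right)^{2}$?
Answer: $9409$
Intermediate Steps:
$\left(\left(-4\right) \left(-7\right) + 69\right)^{2} = \left(28 + 69\right)^{2} = 97^{2} = 9409$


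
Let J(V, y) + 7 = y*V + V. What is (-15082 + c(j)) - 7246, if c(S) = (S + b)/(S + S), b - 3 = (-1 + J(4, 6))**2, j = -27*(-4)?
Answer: -4822337/216 ≈ -22326.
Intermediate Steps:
j = 108
J(V, y) = -7 + V + V*y (J(V, y) = -7 + (y*V + V) = -7 + (V*y + V) = -7 + (V + V*y) = -7 + V + V*y)
b = 403 (b = 3 + (-1 + (-7 + 4 + 4*6))**2 = 3 + (-1 + (-7 + 4 + 24))**2 = 3 + (-1 + 21)**2 = 3 + 20**2 = 3 + 400 = 403)
c(S) = (403 + S)/(2*S) (c(S) = (S + 403)/(S + S) = (403 + S)/((2*S)) = (403 + S)*(1/(2*S)) = (403 + S)/(2*S))
(-15082 + c(j)) - 7246 = (-15082 + (1/2)*(403 + 108)/108) - 7246 = (-15082 + (1/2)*(1/108)*511) - 7246 = (-15082 + 511/216) - 7246 = -3257201/216 - 7246 = -4822337/216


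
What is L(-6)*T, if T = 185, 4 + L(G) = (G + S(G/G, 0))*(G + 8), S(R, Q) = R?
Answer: -2590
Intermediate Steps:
L(G) = -4 + (1 + G)*(8 + G) (L(G) = -4 + (G + G/G)*(G + 8) = -4 + (G + 1)*(8 + G) = -4 + (1 + G)*(8 + G))
L(-6)*T = (4 + (-6)**2 + 9*(-6))*185 = (4 + 36 - 54)*185 = -14*185 = -2590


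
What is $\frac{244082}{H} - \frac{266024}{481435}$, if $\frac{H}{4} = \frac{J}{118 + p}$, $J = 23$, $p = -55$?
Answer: $\frac{3701540719501}{22146010} \approx 1.6714 \cdot 10^{5}$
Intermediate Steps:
$H = \frac{92}{63}$ ($H = 4 \frac{23}{118 - 55} = 4 \cdot \frac{23}{63} = \frac{92}{63} \approx 1.4603$)
$\frac{244082}{H} - \frac{266024}{481435} = \frac{244082}{\frac{92}{63}} - \frac{266024}{481435} = 244082 \cdot \frac{63}{92} - \frac{266024}{481435} = \frac{7688583}{46} - \frac{266024}{481435} = \frac{3701540719501}{22146010}$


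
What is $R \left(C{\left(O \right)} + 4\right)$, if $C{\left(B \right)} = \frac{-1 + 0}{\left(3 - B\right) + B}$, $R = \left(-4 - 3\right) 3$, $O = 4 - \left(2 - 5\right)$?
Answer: $-77$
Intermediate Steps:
$O = 7$ ($O = 4 - \left(2 - 5\right) = 4 - -3 = 4 + 3 = 7$)
$R = -21$ ($R = \left(-7\right) 3 = -21$)
$C{\left(B \right)} = - \frac{1}{3}$
$R \left(C{\left(O \right)} + 4\right) = - 21 \left(- \frac{1}{3} + 4\right) = \left(-21\right) \frac{11}{3} = -77$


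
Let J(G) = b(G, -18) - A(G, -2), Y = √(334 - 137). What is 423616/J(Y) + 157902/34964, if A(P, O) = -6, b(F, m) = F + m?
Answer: 88872043347/926546 + 423616*√197/53 ≈ 2.0810e+5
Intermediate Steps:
Y = √197 ≈ 14.036
J(G) = -12 + G (J(G) = (G - 18) - 1*(-6) = (-18 + G) + 6 = -12 + G)
423616/J(Y) + 157902/34964 = 423616/(-12 + √197) + 157902/34964 = 423616/(-12 + √197) + 157902*(1/34964) = 423616/(-12 + √197) + 78951/17482 = 78951/17482 + 423616/(-12 + √197)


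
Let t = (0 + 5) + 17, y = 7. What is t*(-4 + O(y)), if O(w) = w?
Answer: 66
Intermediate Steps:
t = 22 (t = 5 + 17 = 22)
t*(-4 + O(y)) = 22*(-4 + 7) = 22*3 = 66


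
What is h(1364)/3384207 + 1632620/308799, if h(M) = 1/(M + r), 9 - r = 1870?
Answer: 33901069676101/6412157401041 ≈ 5.2870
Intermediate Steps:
r = -1861 (r = 9 - 1*1870 = 9 - 1870 = -1861)
h(M) = 1/(-1861 + M) (h(M) = 1/(M - 1861) = 1/(-1861 + M))
h(1364)/3384207 + 1632620/308799 = 1/((-1861 + 1364)*3384207) + 1632620/308799 = (1/3384207)/(-497) + 1632620*(1/308799) = -1/497*1/3384207 + 1632620/308799 = -1/1681950879 + 1632620/308799 = 33901069676101/6412157401041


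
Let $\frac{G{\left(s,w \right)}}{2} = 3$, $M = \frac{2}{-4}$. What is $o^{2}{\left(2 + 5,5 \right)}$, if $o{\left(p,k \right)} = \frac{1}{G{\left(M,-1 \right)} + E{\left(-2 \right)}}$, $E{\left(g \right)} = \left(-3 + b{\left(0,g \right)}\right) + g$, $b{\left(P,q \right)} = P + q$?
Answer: $1$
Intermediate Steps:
$M = - \frac{1}{2}$ ($M = 2 \left(- \frac{1}{4}\right) = - \frac{1}{2} \approx -0.5$)
$G{\left(s,w \right)} = 6$ ($G{\left(s,w \right)} = 2 \cdot 3 = 6$)
$E{\left(g \right)} = -3 + 2 g$ ($E{\left(g \right)} = \left(-3 + \left(0 + g\right)\right) + g = \left(-3 + g\right) + g = -3 + 2 g$)
$o{\left(p,k \right)} = -1$ ($o{\left(p,k \right)} = \frac{1}{6 + \left(-3 + 2 \left(-2\right)\right)} = \frac{1}{6 - 7} = \frac{1}{-1} = -1$)
$o^{2}{\left(2 + 5,5 \right)} = \left(-1\right)^{2} = 1$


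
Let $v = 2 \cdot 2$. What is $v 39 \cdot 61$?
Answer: $9516$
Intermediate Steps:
$v = 4$
$v 39 \cdot 61 = 4 \cdot 39 \cdot 61 = 156 \cdot 61 = 9516$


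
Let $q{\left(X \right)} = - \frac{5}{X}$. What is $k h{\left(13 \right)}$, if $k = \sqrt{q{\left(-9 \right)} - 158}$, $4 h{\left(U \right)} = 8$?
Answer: $\frac{2 i \sqrt{1417}}{3} \approx 25.095 i$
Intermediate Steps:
$h{\left(U \right)} = 2$ ($h{\left(U \right)} = \frac{1}{4} \cdot 8 = 2$)
$k = \frac{i \sqrt{1417}}{3}$ ($k = \sqrt{- \frac{5}{-9} - 158} = \sqrt{\left(-5\right) \left(- \frac{1}{9}\right) - 158} = \sqrt{\frac{5}{9} - 158} = \sqrt{- \frac{1417}{9}} = \frac{i \sqrt{1417}}{3} \approx 12.548 i$)
$k h{\left(13 \right)} = \frac{i \sqrt{1417}}{3} \cdot 2 = \frac{2 i \sqrt{1417}}{3}$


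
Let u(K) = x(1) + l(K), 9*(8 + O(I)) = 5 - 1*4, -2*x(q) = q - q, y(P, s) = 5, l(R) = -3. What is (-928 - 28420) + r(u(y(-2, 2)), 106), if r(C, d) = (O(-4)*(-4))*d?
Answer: -234028/9 ≈ -26003.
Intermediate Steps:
x(q) = 0 (x(q) = -(q - q)/2 = -½*0 = 0)
O(I) = -71/9 (O(I) = -8 + (5 - 1*4)/9 = -8 + (5 - 4)/9 = -8 + (⅑)*1 = -8 + ⅑ = -71/9)
u(K) = -3 (u(K) = 0 - 3 = -3)
r(C, d) = 284*d/9 (r(C, d) = (-71/9*(-4))*d = 284*d/9)
(-928 - 28420) + r(u(y(-2, 2)), 106) = (-928 - 28420) + (284/9)*106 = -29348 + 30104/9 = -234028/9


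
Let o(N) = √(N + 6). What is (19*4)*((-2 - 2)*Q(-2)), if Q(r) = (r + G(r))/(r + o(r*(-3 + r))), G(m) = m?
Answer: 608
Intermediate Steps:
o(N) = √(6 + N)
Q(r) = 2*r/(r + √(6 + r*(-3 + r))) (Q(r) = (r + r)/(r + √(6 + r*(-3 + r))) = (2*r)/(r + √(6 + r*(-3 + r))) = 2*r/(r + √(6 + r*(-3 + r))))
(19*4)*((-2 - 2)*Q(-2)) = (19*4)*((-2 - 2)*(2*(-2)/(-2 + √(6 - 2*(-3 - 2))))) = 76*(-8*(-2)/(-2 + √(6 - 2*(-5)))) = 76*(-8*(-2)/(-2 + √(6 + 10))) = 76*(-8*(-2)/(-2 + √16)) = 76*(-8*(-2)/(-2 + 4)) = 76*(-8*(-2)/2) = 76*(-4*(-2)) = 76*8 = 608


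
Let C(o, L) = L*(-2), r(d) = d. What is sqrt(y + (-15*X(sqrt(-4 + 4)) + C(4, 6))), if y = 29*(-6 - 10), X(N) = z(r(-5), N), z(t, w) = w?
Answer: 2*I*sqrt(119) ≈ 21.817*I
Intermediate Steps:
C(o, L) = -2*L
X(N) = N
y = -464 (y = 29*(-16) = -464)
sqrt(y + (-15*X(sqrt(-4 + 4)) + C(4, 6))) = sqrt(-464 + (-15*sqrt(-4 + 4) - 2*6)) = sqrt(-464 + (-15*sqrt(0) - 12)) = sqrt(-464 + (-15*0 - 12)) = sqrt(-464 + (0 - 12)) = sqrt(-464 - 12) = sqrt(-476) = 2*I*sqrt(119)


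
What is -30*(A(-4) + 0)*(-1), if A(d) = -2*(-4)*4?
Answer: 960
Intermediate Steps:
A(d) = 32 (A(d) = 8*4 = 32)
-30*(A(-4) + 0)*(-1) = -30*(32 + 0)*(-1) = -30*32*(-1) = -5*192*(-1) = -960*(-1) = 960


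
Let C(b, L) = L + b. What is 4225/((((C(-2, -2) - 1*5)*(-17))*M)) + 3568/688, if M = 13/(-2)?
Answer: 6169/6579 ≈ 0.93768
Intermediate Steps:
M = -13/2 (M = 13*(-1/2) = -13/2 ≈ -6.5000)
4225/((((C(-2, -2) - 1*5)*(-17))*M)) + 3568/688 = 4225/(((((-2 - 2) - 1*5)*(-17))*(-13/2))) + 3568/688 = 4225/((((-4 - 5)*(-17))*(-13/2))) + 3568*(1/688) = 4225/((-9*(-17)*(-13/2))) + 223/43 = 4225/((153*(-13/2))) + 223/43 = 4225/(-1989/2) + 223/43 = 4225*(-2/1989) + 223/43 = -650/153 + 223/43 = 6169/6579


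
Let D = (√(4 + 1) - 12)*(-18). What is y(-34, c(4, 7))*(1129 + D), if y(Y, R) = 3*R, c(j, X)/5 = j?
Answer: 80700 - 1080*√5 ≈ 78285.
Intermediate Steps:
c(j, X) = 5*j
D = 216 - 18*√5 (D = (√5 - 12)*(-18) = (-12 + √5)*(-18) = 216 - 18*√5 ≈ 175.75)
y(-34, c(4, 7))*(1129 + D) = (3*(5*4))*(1129 + (216 - 18*√5)) = (3*20)*(1345 - 18*√5) = 60*(1345 - 18*√5) = 80700 - 1080*√5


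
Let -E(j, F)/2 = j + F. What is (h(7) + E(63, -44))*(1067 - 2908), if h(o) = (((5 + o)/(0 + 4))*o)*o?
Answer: -200669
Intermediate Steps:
E(j, F) = -2*F - 2*j (E(j, F) = -2*(j + F) = -2*(F + j) = -2*F - 2*j)
h(o) = o**2*(5/4 + o/4) (h(o) = (((5 + o)/4)*o)*o = (((5 + o)*(1/4))*o)*o = ((5/4 + o/4)*o)*o = (o*(5/4 + o/4))*o = o**2*(5/4 + o/4))
(h(7) + E(63, -44))*(1067 - 2908) = ((1/4)*7**2*(5 + 7) + (-2*(-44) - 2*63))*(1067 - 2908) = ((1/4)*49*12 + (88 - 126))*(-1841) = (147 - 38)*(-1841) = 109*(-1841) = -200669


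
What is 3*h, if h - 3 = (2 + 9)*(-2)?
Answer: -57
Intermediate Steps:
h = -19 (h = 3 + (2 + 9)*(-2) = 3 + 11*(-2) = 3 - 22 = -19)
3*h = 3*(-19) = -57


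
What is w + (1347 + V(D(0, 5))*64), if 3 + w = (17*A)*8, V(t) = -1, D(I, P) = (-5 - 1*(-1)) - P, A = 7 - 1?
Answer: 2096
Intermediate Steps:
A = 6
D(I, P) = -4 - P (D(I, P) = (-5 + 1) - P = -4 - P)
w = 813 (w = -3 + (17*6)*8 = -3 + 102*8 = -3 + 816 = 813)
w + (1347 + V(D(0, 5))*64) = 813 + (1347 - 1*64) = 813 + (1347 - 64) = 813 + 1283 = 2096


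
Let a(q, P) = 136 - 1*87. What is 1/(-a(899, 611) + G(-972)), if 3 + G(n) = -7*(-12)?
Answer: 1/32 ≈ 0.031250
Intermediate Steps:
a(q, P) = 49 (a(q, P) = 136 - 87 = 49)
G(n) = 81 (G(n) = -3 - 7*(-12) = -3 + 84 = 81)
1/(-a(899, 611) + G(-972)) = 1/(-1*49 + 81) = 1/(-49 + 81) = 1/32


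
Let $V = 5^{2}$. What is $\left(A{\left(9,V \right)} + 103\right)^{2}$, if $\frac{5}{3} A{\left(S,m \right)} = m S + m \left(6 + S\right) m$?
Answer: $34374769$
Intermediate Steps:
$V = 25$
$A{\left(S,m \right)} = \frac{3 S m}{5} + \frac{3 m^{2} \left(6 + S\right)}{5}$ ($A{\left(S,m \right)} = \frac{3 \left(m S + m \left(6 + S\right) m\right)}{5} = \frac{3 \left(S m + m^{2} \left(6 + S\right)\right)}{5} = \frac{3 S m}{5} + \frac{3 m^{2} \left(6 + S\right)}{5}$)
$\left(A{\left(9,V \right)} + 103\right)^{2} = \left(\frac{3}{5} \cdot 25 \left(9 + 6 \cdot 25 + 9 \cdot 25\right) + 103\right)^{2} = \left(\frac{3}{5} \cdot 25 \left(9 + 150 + 225\right) + 103\right)^{2} = \left(\frac{3}{5} \cdot 25 \cdot 384 + 103\right)^{2} = \left(5760 + 103\right)^{2} = 5863^{2} = 34374769$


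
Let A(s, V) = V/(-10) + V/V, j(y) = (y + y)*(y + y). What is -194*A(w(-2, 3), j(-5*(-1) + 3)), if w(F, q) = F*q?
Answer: 23862/5 ≈ 4772.4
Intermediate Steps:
j(y) = 4*y**2 (j(y) = (2*y)*(2*y) = 4*y**2)
A(s, V) = 1 - V/10 (A(s, V) = V*(-1/10) + 1 = -V/10 + 1 = 1 - V/10)
-194*A(w(-2, 3), j(-5*(-1) + 3)) = -194*(1 - 2*(-5*(-1) + 3)**2/5) = -194*(1 - 2*(5 + 3)**2/5) = -194*(1 - 2*8**2/5) = -194*(1 - 2*64/5) = -194*(1 - 1/10*256) = -194*(1 - 128/5) = -194*(-123/5) = 23862/5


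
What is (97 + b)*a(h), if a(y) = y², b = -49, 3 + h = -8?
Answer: 5808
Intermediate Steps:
h = -11 (h = -3 - 8 = -11)
(97 + b)*a(h) = (97 - 49)*(-11)² = 48*121 = 5808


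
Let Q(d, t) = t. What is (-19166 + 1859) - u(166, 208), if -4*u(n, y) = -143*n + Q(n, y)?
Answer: -46379/2 ≈ -23190.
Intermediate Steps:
u(n, y) = -y/4 + 143*n/4 (u(n, y) = -(-143*n + y)/4 = -(y - 143*n)/4 = -y/4 + 143*n/4)
(-19166 + 1859) - u(166, 208) = (-19166 + 1859) - (-1/4*208 + (143/4)*166) = -17307 - (-52 + 11869/2) = -17307 - 1*11765/2 = -17307 - 11765/2 = -46379/2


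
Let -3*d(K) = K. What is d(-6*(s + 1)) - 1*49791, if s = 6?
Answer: -49777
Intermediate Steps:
d(K) = -K/3
d(-6*(s + 1)) - 1*49791 = -(-2)*(6 + 1) - 1*49791 = -(-2)*7 - 49791 = -1/3*(-42) - 49791 = 14 - 49791 = -49777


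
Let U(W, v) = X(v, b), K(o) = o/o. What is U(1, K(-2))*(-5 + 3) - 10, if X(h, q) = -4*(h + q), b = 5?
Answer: 38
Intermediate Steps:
X(h, q) = -4*h - 4*q
K(o) = 1
U(W, v) = -20 - 4*v (U(W, v) = -4*v - 4*5 = -4*v - 20 = -20 - 4*v)
U(1, K(-2))*(-5 + 3) - 10 = (-20 - 4*1)*(-5 + 3) - 10 = (-20 - 4)*(-2) - 10 = -24*(-2) - 10 = 48 - 10 = 38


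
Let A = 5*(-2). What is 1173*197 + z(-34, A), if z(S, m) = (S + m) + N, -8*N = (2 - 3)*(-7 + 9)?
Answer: 924149/4 ≈ 2.3104e+5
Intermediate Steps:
N = 1/4 (N = -(2 - 3)*(-7 + 9)/8 = -(-1)*2/8 = -1/8*(-2) = 1/4 ≈ 0.25000)
A = -10
z(S, m) = 1/4 + S + m (z(S, m) = (S + m) + 1/4 = 1/4 + S + m)
1173*197 + z(-34, A) = 1173*197 + (1/4 - 34 - 10) = 231081 - 175/4 = 924149/4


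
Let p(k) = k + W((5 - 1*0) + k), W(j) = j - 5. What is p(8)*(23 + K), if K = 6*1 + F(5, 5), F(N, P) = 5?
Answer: 544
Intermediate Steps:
W(j) = -5 + j
K = 11 (K = 6*1 + 5 = 6 + 5 = 11)
p(k) = 2*k (p(k) = k + (-5 + ((5 - 1*0) + k)) = k + (-5 + ((5 + 0) + k)) = k + (-5 + (5 + k)) = k + k = 2*k)
p(8)*(23 + K) = (2*8)*(23 + 11) = 16*34 = 544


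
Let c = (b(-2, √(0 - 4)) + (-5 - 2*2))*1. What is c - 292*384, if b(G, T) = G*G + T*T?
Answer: -112137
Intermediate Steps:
b(G, T) = G² + T²
c = -9 (c = (((-2)² + (√(0 - 4))²) + (-5 - 2*2))*1 = ((4 + (√(-4))²) + (-5 - 4))*1 = ((4 + (2*I)²) - 9)*1 = ((4 - 4) - 9)*1 = (0 - 9)*1 = -9*1 = -9)
c - 292*384 = -9 - 292*384 = -9 - 112128 = -112137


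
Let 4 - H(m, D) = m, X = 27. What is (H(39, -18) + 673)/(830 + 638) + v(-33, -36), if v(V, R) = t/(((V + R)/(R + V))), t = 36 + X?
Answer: 46561/734 ≈ 63.435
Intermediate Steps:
H(m, D) = 4 - m
t = 63 (t = 36 + 27 = 63)
v(V, R) = 63 (v(V, R) = 63/(((V + R)/(R + V))) = 63/(((R + V)/(R + V))) = 63/1 = 63*1 = 63)
(H(39, -18) + 673)/(830 + 638) + v(-33, -36) = ((4 - 1*39) + 673)/(830 + 638) + 63 = ((4 - 39) + 673)/1468 + 63 = (-35 + 673)*(1/1468) + 63 = 638*(1/1468) + 63 = 319/734 + 63 = 46561/734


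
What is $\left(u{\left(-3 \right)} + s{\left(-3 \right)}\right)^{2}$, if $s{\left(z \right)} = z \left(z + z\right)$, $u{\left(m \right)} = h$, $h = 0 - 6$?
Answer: $144$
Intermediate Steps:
$h = -6$
$u{\left(m \right)} = -6$
$s{\left(z \right)} = 2 z^{2}$ ($s{\left(z \right)} = z 2 z = 2 z^{2}$)
$\left(u{\left(-3 \right)} + s{\left(-3 \right)}\right)^{2} = \left(-6 + 2 \left(-3\right)^{2}\right)^{2} = \left(-6 + 2 \cdot 9\right)^{2} = \left(-6 + 18\right)^{2} = 12^{2} = 144$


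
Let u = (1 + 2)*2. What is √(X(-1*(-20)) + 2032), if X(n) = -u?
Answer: √2026 ≈ 45.011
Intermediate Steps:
u = 6 (u = 3*2 = 6)
X(n) = -6 (X(n) = -1*6 = -6)
√(X(-1*(-20)) + 2032) = √(-6 + 2032) = √2026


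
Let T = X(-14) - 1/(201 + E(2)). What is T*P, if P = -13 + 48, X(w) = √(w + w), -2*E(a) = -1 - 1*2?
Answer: -14/81 + 70*I*√7 ≈ -0.17284 + 185.2*I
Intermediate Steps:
E(a) = 3/2 (E(a) = -(-1 - 1*2)/2 = -(-1 - 2)/2 = -½*(-3) = 3/2)
X(w) = √2*√w (X(w) = √(2*w) = √2*√w)
P = 35
T = -2/405 + 2*I*√7 (T = √2*√(-14) - 1/(201 + 3/2) = √2*(I*√14) - 1/405/2 = 2*I*√7 - 1*2/405 = 2*I*√7 - 2/405 = -2/405 + 2*I*√7 ≈ -0.0049383 + 5.2915*I)
T*P = (-2/405 + 2*I*√7)*35 = -14/81 + 70*I*√7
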